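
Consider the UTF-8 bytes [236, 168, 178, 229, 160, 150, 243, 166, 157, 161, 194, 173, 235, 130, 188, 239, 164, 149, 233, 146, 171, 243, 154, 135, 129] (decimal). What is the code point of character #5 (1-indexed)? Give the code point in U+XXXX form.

U+B0BC

Offset 0: leading byte 0xEC = 11101100 → 3-byte char #1 = EC A8 B2.
Offset 3: leading byte 0xE5 = 11100101 → 3-byte char #2 = E5 A0 96.
Offset 6: leading byte 0xF3 = 11110011 → 4-byte char #3 = F3 A6 9D A1.
Offset 10: leading byte 0xC2 = 11000010 → 2-byte char #4 = C2 AD.
Offset 12: leading byte 0xEB = 11101011 → 3-byte char #5 = EB 82 BC.
Leading byte 0xEB = 11101011 matches 1110xxxx → 3-byte sequence.
Byte 1: 0xEB = 11101011, payload 1011 (4 bits).
Byte 2: 0x82 = 10000010 (10xxxxxx ✓), payload 000010.
Byte 3: 0xBC = 10111100 (10xxxxxx ✓), payload 111100.
Concatenate: 1011000010111100 = 0xB0BC (16 bits → U+B0BC).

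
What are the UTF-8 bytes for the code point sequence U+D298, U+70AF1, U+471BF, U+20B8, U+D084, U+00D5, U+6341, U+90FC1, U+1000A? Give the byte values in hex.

ED 8A 98 F1 B0 AB B1 F1 87 86 BF E2 82 B8 ED 82 84 C3 95 E6 8D 81 F2 90 BF 81 F0 90 80 8A

U+D298: 3-byte form → ED 8A 98.
U+70AF1: 4-byte form → F1 B0 AB B1.
U+471BF: 4-byte form → F1 87 86 BF.
U+20B8: 3-byte form → E2 82 B8.
U+D084: 3-byte form → ED 82 84.
U+00D5: 2-byte form → C3 95.
U+6341: 3-byte form → E6 8D 81.
U+90FC1: 4-byte form → F2 90 BF 81.
U+1000A: 4-byte form → F0 90 80 8A.
Concatenated (30 bytes): ED 8A 98 F1 B0 AB B1 F1 87 86 BF E2 82 B8 ED 82 84 C3 95 E6 8D 81 F2 90 BF 81 F0 90 80 8A.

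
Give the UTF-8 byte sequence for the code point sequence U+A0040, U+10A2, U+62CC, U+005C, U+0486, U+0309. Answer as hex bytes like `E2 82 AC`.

F2 A0 81 80 E1 82 A2 E6 8B 8C 5C D2 86 CC 89

U+A0040: 4-byte form → F2 A0 81 80.
U+10A2: 3-byte form → E1 82 A2.
U+62CC: 3-byte form → E6 8B 8C.
U+005C: 1-byte form → 5C.
U+0486: 2-byte form → D2 86.
U+0309: 2-byte form → CC 89.
Concatenated (15 bytes): F2 A0 81 80 E1 82 A2 E6 8B 8C 5C D2 86 CC 89.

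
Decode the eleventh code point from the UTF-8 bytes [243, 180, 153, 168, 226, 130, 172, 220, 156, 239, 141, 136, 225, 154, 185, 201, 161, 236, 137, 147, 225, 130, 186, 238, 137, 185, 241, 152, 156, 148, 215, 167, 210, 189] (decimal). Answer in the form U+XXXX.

Offset 0: leading byte 0xF3 = 11110011 → 4-byte char #1 = F3 B4 99 A8.
Offset 4: leading byte 0xE2 = 11100010 → 3-byte char #2 = E2 82 AC.
Offset 7: leading byte 0xDC = 11011100 → 2-byte char #3 = DC 9C.
Offset 9: leading byte 0xEF = 11101111 → 3-byte char #4 = EF 8D 88.
Offset 12: leading byte 0xE1 = 11100001 → 3-byte char #5 = E1 9A B9.
Offset 15: leading byte 0xC9 = 11001001 → 2-byte char #6 = C9 A1.
Offset 17: leading byte 0xEC = 11101100 → 3-byte char #7 = EC 89 93.
Offset 20: leading byte 0xE1 = 11100001 → 3-byte char #8 = E1 82 BA.
Offset 23: leading byte 0xEE = 11101110 → 3-byte char #9 = EE 89 B9.
Offset 26: leading byte 0xF1 = 11110001 → 4-byte char #10 = F1 98 9C 94.
Offset 30: leading byte 0xD7 = 11010111 → 2-byte char #11 = D7 A7.
Leading byte 0xD7 = 11010111 matches 110xxxxx → 2-byte sequence.
Byte 1: 0xD7 = 11010111, payload 10111 (5 bits).
Byte 2: 0xA7 = 10100111 (10xxxxxx ✓), payload 100111.
Concatenate: 10111100111 = 0x5E7 (11 bits → U+05E7).

U+05E7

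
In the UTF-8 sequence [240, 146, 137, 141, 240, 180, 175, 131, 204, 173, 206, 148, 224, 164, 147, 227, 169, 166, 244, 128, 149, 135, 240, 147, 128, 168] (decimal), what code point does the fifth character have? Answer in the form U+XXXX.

Offset 0: leading byte 0xF0 = 11110000 → 4-byte char #1 = F0 92 89 8D.
Offset 4: leading byte 0xF0 = 11110000 → 4-byte char #2 = F0 B4 AF 83.
Offset 8: leading byte 0xCC = 11001100 → 2-byte char #3 = CC AD.
Offset 10: leading byte 0xCE = 11001110 → 2-byte char #4 = CE 94.
Offset 12: leading byte 0xE0 = 11100000 → 3-byte char #5 = E0 A4 93.
Leading byte 0xE0 = 11100000 matches 1110xxxx → 3-byte sequence.
Byte 1: 0xE0 = 11100000, payload 0000 (4 bits).
Byte 2: 0xA4 = 10100100 (10xxxxxx ✓), payload 100100.
Byte 3: 0x93 = 10010011 (10xxxxxx ✓), payload 010011.
Concatenate: 0000100100010011 = 0x913 (16 bits → U+0913).

U+0913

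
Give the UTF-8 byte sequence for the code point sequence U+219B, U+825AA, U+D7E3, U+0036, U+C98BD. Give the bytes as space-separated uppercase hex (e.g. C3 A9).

U+219B: 3-byte form → E2 86 9B.
U+825AA: 4-byte form → F2 82 96 AA.
U+D7E3: 3-byte form → ED 9F A3.
U+0036: 1-byte form → 36.
U+C98BD: 4-byte form → F3 89 A2 BD.
Concatenated (15 bytes): E2 86 9B F2 82 96 AA ED 9F A3 36 F3 89 A2 BD.

E2 86 9B F2 82 96 AA ED 9F A3 36 F3 89 A2 BD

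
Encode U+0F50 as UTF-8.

E0 BD 90

U+0F50 = 0xF50 = 3920 decimal. In range U+0800–U+FFFF → 3-byte form: 1110xxxx 10xxxxxx 10xxxxxx.
Binary (16 bits): 0000111101010000.
Split 4+6+6: 0000 | 111101 | 010000.
Byte 1: 11100000 = 0xE0.
Byte 2: 10111101 = 0xBD.
Byte 3: 10010000 = 0x90.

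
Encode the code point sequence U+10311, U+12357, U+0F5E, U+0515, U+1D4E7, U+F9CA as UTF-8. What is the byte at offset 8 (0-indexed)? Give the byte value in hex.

U+10311 → 4-byte form F0 90 8C 91 at offsets 0–3.
U+12357 → 4-byte form F0 92 8D 97 at offsets 4–7.
U+0F5E → 3-byte form E0 BD 9E at offsets 8–10.
Offset 8 falls in char 3's range; it's byte 1 of E0 BD 9E = 0xE0.

0xE0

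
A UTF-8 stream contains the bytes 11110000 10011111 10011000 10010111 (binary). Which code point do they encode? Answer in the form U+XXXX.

Leading byte 0xF0 = 11110000 matches 11110xxx → 4-byte sequence.
Byte 1: 0xF0 = 11110000, payload 000 (3 bits).
Byte 2: 0x9F = 10011111 (10xxxxxx ✓), payload 011111.
Byte 3: 0x98 = 10011000 (10xxxxxx ✓), payload 011000.
Byte 4: 0x97 = 10010111 (10xxxxxx ✓), payload 010111.
Concatenate: 000011111011000010111 = 0x1F617 (21 bits → U+1F617).

U+1F617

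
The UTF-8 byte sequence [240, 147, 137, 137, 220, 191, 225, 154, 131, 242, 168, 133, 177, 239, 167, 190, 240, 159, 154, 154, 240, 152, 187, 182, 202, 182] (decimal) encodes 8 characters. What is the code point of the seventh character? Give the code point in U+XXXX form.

Offset 0: leading byte 0xF0 = 11110000 → 4-byte char #1 = F0 93 89 89.
Offset 4: leading byte 0xDC = 11011100 → 2-byte char #2 = DC BF.
Offset 6: leading byte 0xE1 = 11100001 → 3-byte char #3 = E1 9A 83.
Offset 9: leading byte 0xF2 = 11110010 → 4-byte char #4 = F2 A8 85 B1.
Offset 13: leading byte 0xEF = 11101111 → 3-byte char #5 = EF A7 BE.
Offset 16: leading byte 0xF0 = 11110000 → 4-byte char #6 = F0 9F 9A 9A.
Offset 20: leading byte 0xF0 = 11110000 → 4-byte char #7 = F0 98 BB B6.
Leading byte 0xF0 = 11110000 matches 11110xxx → 4-byte sequence.
Byte 1: 0xF0 = 11110000, payload 000 (3 bits).
Byte 2: 0x98 = 10011000 (10xxxxxx ✓), payload 011000.
Byte 3: 0xBB = 10111011 (10xxxxxx ✓), payload 111011.
Byte 4: 0xB6 = 10110110 (10xxxxxx ✓), payload 110110.
Concatenate: 000011000111011110110 = 0x18EF6 (21 bits → U+18EF6).

U+18EF6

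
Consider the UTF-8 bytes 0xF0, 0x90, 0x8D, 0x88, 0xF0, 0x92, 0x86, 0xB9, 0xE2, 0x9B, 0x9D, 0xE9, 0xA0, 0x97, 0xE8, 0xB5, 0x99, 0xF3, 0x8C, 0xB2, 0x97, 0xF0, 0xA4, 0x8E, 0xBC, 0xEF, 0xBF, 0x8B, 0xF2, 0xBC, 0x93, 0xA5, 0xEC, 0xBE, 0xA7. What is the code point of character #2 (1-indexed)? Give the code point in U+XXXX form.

U+121B9

Offset 0: leading byte 0xF0 = 11110000 → 4-byte char #1 = F0 90 8D 88.
Offset 4: leading byte 0xF0 = 11110000 → 4-byte char #2 = F0 92 86 B9.
Leading byte 0xF0 = 11110000 matches 11110xxx → 4-byte sequence.
Byte 1: 0xF0 = 11110000, payload 000 (3 bits).
Byte 2: 0x92 = 10010010 (10xxxxxx ✓), payload 010010.
Byte 3: 0x86 = 10000110 (10xxxxxx ✓), payload 000110.
Byte 4: 0xB9 = 10111001 (10xxxxxx ✓), payload 111001.
Concatenate: 000010010000110111001 = 0x121B9 (21 bits → U+121B9).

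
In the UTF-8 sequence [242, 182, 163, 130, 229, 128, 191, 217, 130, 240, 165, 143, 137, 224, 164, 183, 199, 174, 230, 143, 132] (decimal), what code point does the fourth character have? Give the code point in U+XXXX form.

U+253C9

Offset 0: leading byte 0xF2 = 11110010 → 4-byte char #1 = F2 B6 A3 82.
Offset 4: leading byte 0xE5 = 11100101 → 3-byte char #2 = E5 80 BF.
Offset 7: leading byte 0xD9 = 11011001 → 2-byte char #3 = D9 82.
Offset 9: leading byte 0xF0 = 11110000 → 4-byte char #4 = F0 A5 8F 89.
Leading byte 0xF0 = 11110000 matches 11110xxx → 4-byte sequence.
Byte 1: 0xF0 = 11110000, payload 000 (3 bits).
Byte 2: 0xA5 = 10100101 (10xxxxxx ✓), payload 100101.
Byte 3: 0x8F = 10001111 (10xxxxxx ✓), payload 001111.
Byte 4: 0x89 = 10001001 (10xxxxxx ✓), payload 001001.
Concatenate: 000100101001111001001 = 0x253C9 (21 bits → U+253C9).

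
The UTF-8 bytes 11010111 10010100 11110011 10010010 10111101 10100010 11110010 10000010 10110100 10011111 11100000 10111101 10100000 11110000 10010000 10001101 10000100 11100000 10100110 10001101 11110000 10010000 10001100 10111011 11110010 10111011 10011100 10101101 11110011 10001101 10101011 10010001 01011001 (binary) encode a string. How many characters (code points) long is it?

Byte at offset 0: 0xD7 = 11010111 → 2-byte char (#1). Advance 2.
Byte at offset 2: 0xF3 = 11110011 → 4-byte char (#2). Advance 4.
Byte at offset 6: 0xF2 = 11110010 → 4-byte char (#3). Advance 4.
Byte at offset 10: 0xE0 = 11100000 → 3-byte char (#4). Advance 3.
Byte at offset 13: 0xF0 = 11110000 → 4-byte char (#5). Advance 4.
Byte at offset 17: 0xE0 = 11100000 → 3-byte char (#6). Advance 3.
Byte at offset 20: 0xF0 = 11110000 → 4-byte char (#7). Advance 4.
Byte at offset 24: 0xF2 = 11110010 → 4-byte char (#8). Advance 4.
Byte at offset 28: 0xF3 = 11110011 → 4-byte char (#9). Advance 4.
Byte at offset 32: 0x59 = 01011001 → 1-byte char (#10). Advance 1.
Reached end at offset 33 after 10 code points.

10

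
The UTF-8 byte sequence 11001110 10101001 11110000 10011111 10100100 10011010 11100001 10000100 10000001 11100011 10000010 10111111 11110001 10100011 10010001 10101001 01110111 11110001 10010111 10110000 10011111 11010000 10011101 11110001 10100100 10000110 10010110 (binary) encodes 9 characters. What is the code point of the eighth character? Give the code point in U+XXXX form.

Offset 0: leading byte 0xCE = 11001110 → 2-byte char #1 = CE A9.
Offset 2: leading byte 0xF0 = 11110000 → 4-byte char #2 = F0 9F A4 9A.
Offset 6: leading byte 0xE1 = 11100001 → 3-byte char #3 = E1 84 81.
Offset 9: leading byte 0xE3 = 11100011 → 3-byte char #4 = E3 82 BF.
Offset 12: leading byte 0xF1 = 11110001 → 4-byte char #5 = F1 A3 91 A9.
Offset 16: leading byte 0x77 = 01110111 → 1-byte char #6 = 77.
Offset 17: leading byte 0xF1 = 11110001 → 4-byte char #7 = F1 97 B0 9F.
Offset 21: leading byte 0xD0 = 11010000 → 2-byte char #8 = D0 9D.
Leading byte 0xD0 = 11010000 matches 110xxxxx → 2-byte sequence.
Byte 1: 0xD0 = 11010000, payload 10000 (5 bits).
Byte 2: 0x9D = 10011101 (10xxxxxx ✓), payload 011101.
Concatenate: 10000011101 = 0x41D (11 bits → U+041D).

U+041D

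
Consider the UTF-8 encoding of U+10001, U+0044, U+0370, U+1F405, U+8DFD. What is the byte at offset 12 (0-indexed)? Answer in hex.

U+10001 → 4-byte form F0 90 80 81 at offsets 0–3.
U+0044 → 1-byte form 44 at offsets 4–4.
U+0370 → 2-byte form CD B0 at offsets 5–6.
U+1F405 → 4-byte form F0 9F 90 85 at offsets 7–10.
U+8DFD → 3-byte form E8 B7 BD at offsets 11–13.
Offset 12 falls in char 5's range; it's byte 2 of E8 B7 BD = 0xB7.

0xB7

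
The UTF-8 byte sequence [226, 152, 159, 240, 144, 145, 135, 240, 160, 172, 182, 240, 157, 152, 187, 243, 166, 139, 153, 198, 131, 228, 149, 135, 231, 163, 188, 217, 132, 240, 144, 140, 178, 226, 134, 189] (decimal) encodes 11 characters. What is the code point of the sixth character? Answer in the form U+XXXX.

Offset 0: leading byte 0xE2 = 11100010 → 3-byte char #1 = E2 98 9F.
Offset 3: leading byte 0xF0 = 11110000 → 4-byte char #2 = F0 90 91 87.
Offset 7: leading byte 0xF0 = 11110000 → 4-byte char #3 = F0 A0 AC B6.
Offset 11: leading byte 0xF0 = 11110000 → 4-byte char #4 = F0 9D 98 BB.
Offset 15: leading byte 0xF3 = 11110011 → 4-byte char #5 = F3 A6 8B 99.
Offset 19: leading byte 0xC6 = 11000110 → 2-byte char #6 = C6 83.
Leading byte 0xC6 = 11000110 matches 110xxxxx → 2-byte sequence.
Byte 1: 0xC6 = 11000110, payload 00110 (5 bits).
Byte 2: 0x83 = 10000011 (10xxxxxx ✓), payload 000011.
Concatenate: 00110000011 = 0x183 (11 bits → U+0183).

U+0183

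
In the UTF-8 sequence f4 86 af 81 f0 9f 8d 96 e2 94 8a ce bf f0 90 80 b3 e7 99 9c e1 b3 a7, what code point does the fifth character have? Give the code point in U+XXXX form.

U+10033

Offset 0: leading byte 0xF4 = 11110100 → 4-byte char #1 = F4 86 AF 81.
Offset 4: leading byte 0xF0 = 11110000 → 4-byte char #2 = F0 9F 8D 96.
Offset 8: leading byte 0xE2 = 11100010 → 3-byte char #3 = E2 94 8A.
Offset 11: leading byte 0xCE = 11001110 → 2-byte char #4 = CE BF.
Offset 13: leading byte 0xF0 = 11110000 → 4-byte char #5 = F0 90 80 B3.
Leading byte 0xF0 = 11110000 matches 11110xxx → 4-byte sequence.
Byte 1: 0xF0 = 11110000, payload 000 (3 bits).
Byte 2: 0x90 = 10010000 (10xxxxxx ✓), payload 010000.
Byte 3: 0x80 = 10000000 (10xxxxxx ✓), payload 000000.
Byte 4: 0xB3 = 10110011 (10xxxxxx ✓), payload 110011.
Concatenate: 000010000000000110011 = 0x10033 (21 bits → U+10033).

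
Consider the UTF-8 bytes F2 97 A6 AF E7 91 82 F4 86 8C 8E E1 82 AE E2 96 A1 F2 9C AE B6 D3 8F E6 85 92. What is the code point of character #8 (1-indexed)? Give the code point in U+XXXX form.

U+6152

Offset 0: leading byte 0xF2 = 11110010 → 4-byte char #1 = F2 97 A6 AF.
Offset 4: leading byte 0xE7 = 11100111 → 3-byte char #2 = E7 91 82.
Offset 7: leading byte 0xF4 = 11110100 → 4-byte char #3 = F4 86 8C 8E.
Offset 11: leading byte 0xE1 = 11100001 → 3-byte char #4 = E1 82 AE.
Offset 14: leading byte 0xE2 = 11100010 → 3-byte char #5 = E2 96 A1.
Offset 17: leading byte 0xF2 = 11110010 → 4-byte char #6 = F2 9C AE B6.
Offset 21: leading byte 0xD3 = 11010011 → 2-byte char #7 = D3 8F.
Offset 23: leading byte 0xE6 = 11100110 → 3-byte char #8 = E6 85 92.
Leading byte 0xE6 = 11100110 matches 1110xxxx → 3-byte sequence.
Byte 1: 0xE6 = 11100110, payload 0110 (4 bits).
Byte 2: 0x85 = 10000101 (10xxxxxx ✓), payload 000101.
Byte 3: 0x92 = 10010010 (10xxxxxx ✓), payload 010010.
Concatenate: 0110000101010010 = 0x6152 (16 bits → U+6152).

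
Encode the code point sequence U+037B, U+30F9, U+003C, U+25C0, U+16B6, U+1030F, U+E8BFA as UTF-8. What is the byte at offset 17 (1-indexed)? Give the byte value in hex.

0xF3

1-indexed offset 17 is 0-indexed offset 16.
U+037B → 2-byte form CD BB at offsets 0–1.
U+30F9 → 3-byte form E3 83 B9 at offsets 2–4.
U+003C → 1-byte form 3C at offsets 5–5.
U+25C0 → 3-byte form E2 97 80 at offsets 6–8.
U+16B6 → 3-byte form E1 9A B6 at offsets 9–11.
U+1030F → 4-byte form F0 90 8C 8F at offsets 12–15.
U+E8BFA → 4-byte form F3 A8 AF BA at offsets 16–19.
Offset 16 falls in char 7's range; it's byte 1 of F3 A8 AF BA = 0xF3.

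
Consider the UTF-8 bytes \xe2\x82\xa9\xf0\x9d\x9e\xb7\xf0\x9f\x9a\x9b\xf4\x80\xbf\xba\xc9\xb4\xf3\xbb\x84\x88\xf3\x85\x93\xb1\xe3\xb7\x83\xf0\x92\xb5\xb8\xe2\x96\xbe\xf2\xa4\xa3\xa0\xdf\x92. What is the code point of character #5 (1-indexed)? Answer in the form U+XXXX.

U+0274

Offset 0: leading byte 0xE2 = 11100010 → 3-byte char #1 = E2 82 A9.
Offset 3: leading byte 0xF0 = 11110000 → 4-byte char #2 = F0 9D 9E B7.
Offset 7: leading byte 0xF0 = 11110000 → 4-byte char #3 = F0 9F 9A 9B.
Offset 11: leading byte 0xF4 = 11110100 → 4-byte char #4 = F4 80 BF BA.
Offset 15: leading byte 0xC9 = 11001001 → 2-byte char #5 = C9 B4.
Leading byte 0xC9 = 11001001 matches 110xxxxx → 2-byte sequence.
Byte 1: 0xC9 = 11001001, payload 01001 (5 bits).
Byte 2: 0xB4 = 10110100 (10xxxxxx ✓), payload 110100.
Concatenate: 01001110100 = 0x274 (11 bits → U+0274).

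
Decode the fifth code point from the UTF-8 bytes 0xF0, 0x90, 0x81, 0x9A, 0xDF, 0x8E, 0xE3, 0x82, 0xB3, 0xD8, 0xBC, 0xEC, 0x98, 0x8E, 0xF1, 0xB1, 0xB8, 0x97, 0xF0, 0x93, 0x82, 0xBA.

U+C60E

Offset 0: leading byte 0xF0 = 11110000 → 4-byte char #1 = F0 90 81 9A.
Offset 4: leading byte 0xDF = 11011111 → 2-byte char #2 = DF 8E.
Offset 6: leading byte 0xE3 = 11100011 → 3-byte char #3 = E3 82 B3.
Offset 9: leading byte 0xD8 = 11011000 → 2-byte char #4 = D8 BC.
Offset 11: leading byte 0xEC = 11101100 → 3-byte char #5 = EC 98 8E.
Leading byte 0xEC = 11101100 matches 1110xxxx → 3-byte sequence.
Byte 1: 0xEC = 11101100, payload 1100 (4 bits).
Byte 2: 0x98 = 10011000 (10xxxxxx ✓), payload 011000.
Byte 3: 0x8E = 10001110 (10xxxxxx ✓), payload 001110.
Concatenate: 1100011000001110 = 0xC60E (16 bits → U+C60E).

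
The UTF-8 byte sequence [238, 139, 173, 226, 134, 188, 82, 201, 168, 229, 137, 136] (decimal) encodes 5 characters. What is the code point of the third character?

U+0052

Offset 0: leading byte 0xEE = 11101110 → 3-byte char #1 = EE 8B AD.
Offset 3: leading byte 0xE2 = 11100010 → 3-byte char #2 = E2 86 BC.
Offset 6: leading byte 0x52 = 01010010 → 1-byte char #3 = 52.
Leading byte 0x52 = 01010010 matches 0xxxxxxx → 1-byte sequence.
Byte 1: 0x52 = 01010010, payload 1010010 (7 bits).
Concatenate: 1010010 = 0x52 (7 bits → U+0052).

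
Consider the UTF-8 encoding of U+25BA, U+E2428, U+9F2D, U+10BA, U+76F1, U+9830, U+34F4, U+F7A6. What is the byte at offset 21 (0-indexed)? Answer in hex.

0xB4

U+25BA → 3-byte form E2 96 BA at offsets 0–2.
U+E2428 → 4-byte form F3 A2 90 A8 at offsets 3–6.
U+9F2D → 3-byte form E9 BC AD at offsets 7–9.
U+10BA → 3-byte form E1 82 BA at offsets 10–12.
U+76F1 → 3-byte form E7 9B B1 at offsets 13–15.
U+9830 → 3-byte form E9 A0 B0 at offsets 16–18.
U+34F4 → 3-byte form E3 93 B4 at offsets 19–21.
Offset 21 falls in char 7's range; it's byte 3 of E3 93 B4 = 0xB4.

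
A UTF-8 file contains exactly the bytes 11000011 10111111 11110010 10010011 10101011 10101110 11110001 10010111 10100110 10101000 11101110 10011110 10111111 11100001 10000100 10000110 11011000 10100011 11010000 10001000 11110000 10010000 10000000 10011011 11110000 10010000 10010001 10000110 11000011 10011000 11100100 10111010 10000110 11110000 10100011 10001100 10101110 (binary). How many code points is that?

12

Byte at offset 0: 0xC3 = 11000011 → 2-byte char (#1). Advance 2.
Byte at offset 2: 0xF2 = 11110010 → 4-byte char (#2). Advance 4.
Byte at offset 6: 0xF1 = 11110001 → 4-byte char (#3). Advance 4.
Byte at offset 10: 0xEE = 11101110 → 3-byte char (#4). Advance 3.
Byte at offset 13: 0xE1 = 11100001 → 3-byte char (#5). Advance 3.
Byte at offset 16: 0xD8 = 11011000 → 2-byte char (#6). Advance 2.
Byte at offset 18: 0xD0 = 11010000 → 2-byte char (#7). Advance 2.
Byte at offset 20: 0xF0 = 11110000 → 4-byte char (#8). Advance 4.
Byte at offset 24: 0xF0 = 11110000 → 4-byte char (#9). Advance 4.
Byte at offset 28: 0xC3 = 11000011 → 2-byte char (#10). Advance 2.
Byte at offset 30: 0xE4 = 11100100 → 3-byte char (#11). Advance 3.
Byte at offset 33: 0xF0 = 11110000 → 4-byte char (#12). Advance 4.
Reached end at offset 37 after 12 code points.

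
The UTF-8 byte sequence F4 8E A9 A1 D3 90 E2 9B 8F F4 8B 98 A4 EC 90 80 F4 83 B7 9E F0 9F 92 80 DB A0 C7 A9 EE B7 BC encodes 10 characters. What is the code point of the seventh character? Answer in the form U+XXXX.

U+1F480

Offset 0: leading byte 0xF4 = 11110100 → 4-byte char #1 = F4 8E A9 A1.
Offset 4: leading byte 0xD3 = 11010011 → 2-byte char #2 = D3 90.
Offset 6: leading byte 0xE2 = 11100010 → 3-byte char #3 = E2 9B 8F.
Offset 9: leading byte 0xF4 = 11110100 → 4-byte char #4 = F4 8B 98 A4.
Offset 13: leading byte 0xEC = 11101100 → 3-byte char #5 = EC 90 80.
Offset 16: leading byte 0xF4 = 11110100 → 4-byte char #6 = F4 83 B7 9E.
Offset 20: leading byte 0xF0 = 11110000 → 4-byte char #7 = F0 9F 92 80.
Leading byte 0xF0 = 11110000 matches 11110xxx → 4-byte sequence.
Byte 1: 0xF0 = 11110000, payload 000 (3 bits).
Byte 2: 0x9F = 10011111 (10xxxxxx ✓), payload 011111.
Byte 3: 0x92 = 10010010 (10xxxxxx ✓), payload 010010.
Byte 4: 0x80 = 10000000 (10xxxxxx ✓), payload 000000.
Concatenate: 000011111010010000000 = 0x1F480 (21 bits → U+1F480).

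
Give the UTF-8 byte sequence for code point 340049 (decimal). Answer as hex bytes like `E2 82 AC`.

U+53051 = 0x53051 = 340049 decimal. In range U+10000–U+10FFFF → 4-byte form: 11110xxx 10xxxxxx 10xxxxxx 10xxxxxx.
Binary (21 bits): 001010011000001010001.
Split 3+6+6+6: 001 | 010011 | 000001 | 010001.
Byte 1: 11110001 = 0xF1.
Byte 2: 10010011 = 0x93.
Byte 3: 10000001 = 0x81.
Byte 4: 10010001 = 0x91.

F1 93 81 91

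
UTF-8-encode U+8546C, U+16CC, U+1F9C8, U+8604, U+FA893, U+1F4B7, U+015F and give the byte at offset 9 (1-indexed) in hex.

0x9F

1-indexed offset 9 is 0-indexed offset 8.
U+8546C → 4-byte form F2 85 91 AC at offsets 0–3.
U+16CC → 3-byte form E1 9B 8C at offsets 4–6.
U+1F9C8 → 4-byte form F0 9F A7 88 at offsets 7–10.
Offset 8 falls in char 3's range; it's byte 2 of F0 9F A7 88 = 0x9F.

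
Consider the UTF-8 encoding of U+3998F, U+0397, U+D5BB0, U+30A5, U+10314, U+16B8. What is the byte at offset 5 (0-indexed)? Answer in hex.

0x97

U+3998F → 4-byte form F0 B9 A6 8F at offsets 0–3.
U+0397 → 2-byte form CE 97 at offsets 4–5.
Offset 5 falls in char 2's range; it's byte 2 of CE 97 = 0x97.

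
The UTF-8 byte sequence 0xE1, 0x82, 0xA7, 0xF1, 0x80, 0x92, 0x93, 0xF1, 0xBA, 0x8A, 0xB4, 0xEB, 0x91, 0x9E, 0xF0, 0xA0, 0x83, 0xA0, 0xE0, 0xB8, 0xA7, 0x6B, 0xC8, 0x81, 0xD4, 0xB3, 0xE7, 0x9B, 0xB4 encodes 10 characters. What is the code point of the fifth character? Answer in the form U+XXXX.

Offset 0: leading byte 0xE1 = 11100001 → 3-byte char #1 = E1 82 A7.
Offset 3: leading byte 0xF1 = 11110001 → 4-byte char #2 = F1 80 92 93.
Offset 7: leading byte 0xF1 = 11110001 → 4-byte char #3 = F1 BA 8A B4.
Offset 11: leading byte 0xEB = 11101011 → 3-byte char #4 = EB 91 9E.
Offset 14: leading byte 0xF0 = 11110000 → 4-byte char #5 = F0 A0 83 A0.
Leading byte 0xF0 = 11110000 matches 11110xxx → 4-byte sequence.
Byte 1: 0xF0 = 11110000, payload 000 (3 bits).
Byte 2: 0xA0 = 10100000 (10xxxxxx ✓), payload 100000.
Byte 3: 0x83 = 10000011 (10xxxxxx ✓), payload 000011.
Byte 4: 0xA0 = 10100000 (10xxxxxx ✓), payload 100000.
Concatenate: 000100000000011100000 = 0x200E0 (21 bits → U+200E0).

U+200E0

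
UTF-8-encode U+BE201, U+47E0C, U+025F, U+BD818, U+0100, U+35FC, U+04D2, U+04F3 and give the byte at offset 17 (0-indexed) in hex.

U+BE201 → 4-byte form F2 BE 88 81 at offsets 0–3.
U+47E0C → 4-byte form F1 87 B8 8C at offsets 4–7.
U+025F → 2-byte form C9 9F at offsets 8–9.
U+BD818 → 4-byte form F2 BD A0 98 at offsets 10–13.
U+0100 → 2-byte form C4 80 at offsets 14–15.
U+35FC → 3-byte form E3 97 BC at offsets 16–18.
Offset 17 falls in char 6's range; it's byte 2 of E3 97 BC = 0x97.

0x97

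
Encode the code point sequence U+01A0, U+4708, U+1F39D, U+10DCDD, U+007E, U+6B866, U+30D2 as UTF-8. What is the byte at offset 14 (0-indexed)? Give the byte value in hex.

U+01A0 → 2-byte form C6 A0 at offsets 0–1.
U+4708 → 3-byte form E4 9C 88 at offsets 2–4.
U+1F39D → 4-byte form F0 9F 8E 9D at offsets 5–8.
U+10DCDD → 4-byte form F4 8D B3 9D at offsets 9–12.
U+007E → 1-byte form 7E at offsets 13–13.
U+6B866 → 4-byte form F1 AB A1 A6 at offsets 14–17.
Offset 14 falls in char 6's range; it's byte 1 of F1 AB A1 A6 = 0xF1.

0xF1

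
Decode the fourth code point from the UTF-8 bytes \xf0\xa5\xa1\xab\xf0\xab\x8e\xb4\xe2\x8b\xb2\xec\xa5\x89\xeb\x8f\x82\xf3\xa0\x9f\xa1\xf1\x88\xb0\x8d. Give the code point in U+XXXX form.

U+C949

Offset 0: leading byte 0xF0 = 11110000 → 4-byte char #1 = F0 A5 A1 AB.
Offset 4: leading byte 0xF0 = 11110000 → 4-byte char #2 = F0 AB 8E B4.
Offset 8: leading byte 0xE2 = 11100010 → 3-byte char #3 = E2 8B B2.
Offset 11: leading byte 0xEC = 11101100 → 3-byte char #4 = EC A5 89.
Leading byte 0xEC = 11101100 matches 1110xxxx → 3-byte sequence.
Byte 1: 0xEC = 11101100, payload 1100 (4 bits).
Byte 2: 0xA5 = 10100101 (10xxxxxx ✓), payload 100101.
Byte 3: 0x89 = 10001001 (10xxxxxx ✓), payload 001001.
Concatenate: 1100100101001001 = 0xC949 (16 bits → U+C949).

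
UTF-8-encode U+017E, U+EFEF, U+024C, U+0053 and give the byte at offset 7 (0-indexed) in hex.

0x53

U+017E → 2-byte form C5 BE at offsets 0–1.
U+EFEF → 3-byte form EE BF AF at offsets 2–4.
U+024C → 2-byte form C9 8C at offsets 5–6.
U+0053 → 1-byte form 53 at offsets 7–7.
Offset 7 falls in char 4's range; it's byte 1 of 53 = 0x53.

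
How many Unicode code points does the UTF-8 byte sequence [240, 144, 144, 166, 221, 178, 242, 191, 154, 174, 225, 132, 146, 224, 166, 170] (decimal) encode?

5

Byte at offset 0: 0xF0 = 11110000 → 4-byte char (#1). Advance 4.
Byte at offset 4: 0xDD = 11011101 → 2-byte char (#2). Advance 2.
Byte at offset 6: 0xF2 = 11110010 → 4-byte char (#3). Advance 4.
Byte at offset 10: 0xE1 = 11100001 → 3-byte char (#4). Advance 3.
Byte at offset 13: 0xE0 = 11100000 → 3-byte char (#5). Advance 3.
Reached end at offset 16 after 5 code points.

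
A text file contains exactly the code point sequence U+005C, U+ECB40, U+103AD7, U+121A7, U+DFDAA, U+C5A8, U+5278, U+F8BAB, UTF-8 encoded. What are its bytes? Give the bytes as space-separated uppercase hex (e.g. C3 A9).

5C F3 AC AD 80 F4 83 AB 97 F0 92 86 A7 F3 9F B6 AA EC 96 A8 E5 89 B8 F3 B8 AE AB

U+005C: 1-byte form → 5C.
U+ECB40: 4-byte form → F3 AC AD 80.
U+103AD7: 4-byte form → F4 83 AB 97.
U+121A7: 4-byte form → F0 92 86 A7.
U+DFDAA: 4-byte form → F3 9F B6 AA.
U+C5A8: 3-byte form → EC 96 A8.
U+5278: 3-byte form → E5 89 B8.
U+F8BAB: 4-byte form → F3 B8 AE AB.
Concatenated (27 bytes): 5C F3 AC AD 80 F4 83 AB 97 F0 92 86 A7 F3 9F B6 AA EC 96 A8 E5 89 B8 F3 B8 AE AB.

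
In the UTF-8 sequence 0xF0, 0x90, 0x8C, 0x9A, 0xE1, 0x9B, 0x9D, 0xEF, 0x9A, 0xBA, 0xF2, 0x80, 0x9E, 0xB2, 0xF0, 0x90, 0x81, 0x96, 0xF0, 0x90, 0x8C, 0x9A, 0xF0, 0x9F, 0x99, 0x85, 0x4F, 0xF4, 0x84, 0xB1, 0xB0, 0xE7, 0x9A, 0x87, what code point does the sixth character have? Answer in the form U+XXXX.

U+1031A

Offset 0: leading byte 0xF0 = 11110000 → 4-byte char #1 = F0 90 8C 9A.
Offset 4: leading byte 0xE1 = 11100001 → 3-byte char #2 = E1 9B 9D.
Offset 7: leading byte 0xEF = 11101111 → 3-byte char #3 = EF 9A BA.
Offset 10: leading byte 0xF2 = 11110010 → 4-byte char #4 = F2 80 9E B2.
Offset 14: leading byte 0xF0 = 11110000 → 4-byte char #5 = F0 90 81 96.
Offset 18: leading byte 0xF0 = 11110000 → 4-byte char #6 = F0 90 8C 9A.
Leading byte 0xF0 = 11110000 matches 11110xxx → 4-byte sequence.
Byte 1: 0xF0 = 11110000, payload 000 (3 bits).
Byte 2: 0x90 = 10010000 (10xxxxxx ✓), payload 010000.
Byte 3: 0x8C = 10001100 (10xxxxxx ✓), payload 001100.
Byte 4: 0x9A = 10011010 (10xxxxxx ✓), payload 011010.
Concatenate: 000010000001100011010 = 0x1031A (21 bits → U+1031A).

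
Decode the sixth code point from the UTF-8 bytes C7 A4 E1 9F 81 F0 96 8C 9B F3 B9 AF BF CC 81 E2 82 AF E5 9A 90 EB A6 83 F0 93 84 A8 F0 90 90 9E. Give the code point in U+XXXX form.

Offset 0: leading byte 0xC7 = 11000111 → 2-byte char #1 = C7 A4.
Offset 2: leading byte 0xE1 = 11100001 → 3-byte char #2 = E1 9F 81.
Offset 5: leading byte 0xF0 = 11110000 → 4-byte char #3 = F0 96 8C 9B.
Offset 9: leading byte 0xF3 = 11110011 → 4-byte char #4 = F3 B9 AF BF.
Offset 13: leading byte 0xCC = 11001100 → 2-byte char #5 = CC 81.
Offset 15: leading byte 0xE2 = 11100010 → 3-byte char #6 = E2 82 AF.
Leading byte 0xE2 = 11100010 matches 1110xxxx → 3-byte sequence.
Byte 1: 0xE2 = 11100010, payload 0010 (4 bits).
Byte 2: 0x82 = 10000010 (10xxxxxx ✓), payload 000010.
Byte 3: 0xAF = 10101111 (10xxxxxx ✓), payload 101111.
Concatenate: 0010000010101111 = 0x20AF (16 bits → U+20AF).

U+20AF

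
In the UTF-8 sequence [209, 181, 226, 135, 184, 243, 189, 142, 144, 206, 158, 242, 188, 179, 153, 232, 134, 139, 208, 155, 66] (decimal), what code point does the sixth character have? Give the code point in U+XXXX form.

U+818B

Offset 0: leading byte 0xD1 = 11010001 → 2-byte char #1 = D1 B5.
Offset 2: leading byte 0xE2 = 11100010 → 3-byte char #2 = E2 87 B8.
Offset 5: leading byte 0xF3 = 11110011 → 4-byte char #3 = F3 BD 8E 90.
Offset 9: leading byte 0xCE = 11001110 → 2-byte char #4 = CE 9E.
Offset 11: leading byte 0xF2 = 11110010 → 4-byte char #5 = F2 BC B3 99.
Offset 15: leading byte 0xE8 = 11101000 → 3-byte char #6 = E8 86 8B.
Leading byte 0xE8 = 11101000 matches 1110xxxx → 3-byte sequence.
Byte 1: 0xE8 = 11101000, payload 1000 (4 bits).
Byte 2: 0x86 = 10000110 (10xxxxxx ✓), payload 000110.
Byte 3: 0x8B = 10001011 (10xxxxxx ✓), payload 001011.
Concatenate: 1000000110001011 = 0x818B (16 bits → U+818B).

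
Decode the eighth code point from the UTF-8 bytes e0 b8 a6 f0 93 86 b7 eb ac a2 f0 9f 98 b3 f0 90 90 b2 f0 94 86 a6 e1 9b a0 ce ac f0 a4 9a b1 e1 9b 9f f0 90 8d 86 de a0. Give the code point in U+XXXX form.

Offset 0: leading byte 0xE0 = 11100000 → 3-byte char #1 = E0 B8 A6.
Offset 3: leading byte 0xF0 = 11110000 → 4-byte char #2 = F0 93 86 B7.
Offset 7: leading byte 0xEB = 11101011 → 3-byte char #3 = EB AC A2.
Offset 10: leading byte 0xF0 = 11110000 → 4-byte char #4 = F0 9F 98 B3.
Offset 14: leading byte 0xF0 = 11110000 → 4-byte char #5 = F0 90 90 B2.
Offset 18: leading byte 0xF0 = 11110000 → 4-byte char #6 = F0 94 86 A6.
Offset 22: leading byte 0xE1 = 11100001 → 3-byte char #7 = E1 9B A0.
Offset 25: leading byte 0xCE = 11001110 → 2-byte char #8 = CE AC.
Leading byte 0xCE = 11001110 matches 110xxxxx → 2-byte sequence.
Byte 1: 0xCE = 11001110, payload 01110 (5 bits).
Byte 2: 0xAC = 10101100 (10xxxxxx ✓), payload 101100.
Concatenate: 01110101100 = 0x3AC (11 bits → U+03AC).

U+03AC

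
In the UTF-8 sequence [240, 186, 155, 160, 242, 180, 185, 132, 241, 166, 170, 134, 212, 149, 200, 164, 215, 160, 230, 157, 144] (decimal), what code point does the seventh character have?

Offset 0: leading byte 0xF0 = 11110000 → 4-byte char #1 = F0 BA 9B A0.
Offset 4: leading byte 0xF2 = 11110010 → 4-byte char #2 = F2 B4 B9 84.
Offset 8: leading byte 0xF1 = 11110001 → 4-byte char #3 = F1 A6 AA 86.
Offset 12: leading byte 0xD4 = 11010100 → 2-byte char #4 = D4 95.
Offset 14: leading byte 0xC8 = 11001000 → 2-byte char #5 = C8 A4.
Offset 16: leading byte 0xD7 = 11010111 → 2-byte char #6 = D7 A0.
Offset 18: leading byte 0xE6 = 11100110 → 3-byte char #7 = E6 9D 90.
Leading byte 0xE6 = 11100110 matches 1110xxxx → 3-byte sequence.
Byte 1: 0xE6 = 11100110, payload 0110 (4 bits).
Byte 2: 0x9D = 10011101 (10xxxxxx ✓), payload 011101.
Byte 3: 0x90 = 10010000 (10xxxxxx ✓), payload 010000.
Concatenate: 0110011101010000 = 0x6750 (16 bits → U+6750).

U+6750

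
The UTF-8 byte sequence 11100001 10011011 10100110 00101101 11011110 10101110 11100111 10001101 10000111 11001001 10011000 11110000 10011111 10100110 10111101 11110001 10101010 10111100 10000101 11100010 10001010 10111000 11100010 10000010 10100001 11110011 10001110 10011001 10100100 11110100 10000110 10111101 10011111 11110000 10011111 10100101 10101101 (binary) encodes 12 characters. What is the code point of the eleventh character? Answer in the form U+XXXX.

U+106F5F

Offset 0: leading byte 0xE1 = 11100001 → 3-byte char #1 = E1 9B A6.
Offset 3: leading byte 0x2D = 00101101 → 1-byte char #2 = 2D.
Offset 4: leading byte 0xDE = 11011110 → 2-byte char #3 = DE AE.
Offset 6: leading byte 0xE7 = 11100111 → 3-byte char #4 = E7 8D 87.
Offset 9: leading byte 0xC9 = 11001001 → 2-byte char #5 = C9 98.
Offset 11: leading byte 0xF0 = 11110000 → 4-byte char #6 = F0 9F A6 BD.
Offset 15: leading byte 0xF1 = 11110001 → 4-byte char #7 = F1 AA BC 85.
Offset 19: leading byte 0xE2 = 11100010 → 3-byte char #8 = E2 8A B8.
Offset 22: leading byte 0xE2 = 11100010 → 3-byte char #9 = E2 82 A1.
Offset 25: leading byte 0xF3 = 11110011 → 4-byte char #10 = F3 8E 99 A4.
Offset 29: leading byte 0xF4 = 11110100 → 4-byte char #11 = F4 86 BD 9F.
Leading byte 0xF4 = 11110100 matches 11110xxx → 4-byte sequence.
Byte 1: 0xF4 = 11110100, payload 100 (3 bits).
Byte 2: 0x86 = 10000110 (10xxxxxx ✓), payload 000110.
Byte 3: 0xBD = 10111101 (10xxxxxx ✓), payload 111101.
Byte 4: 0x9F = 10011111 (10xxxxxx ✓), payload 011111.
Concatenate: 100000110111101011111 = 0x106F5F (21 bits → U+106F5F).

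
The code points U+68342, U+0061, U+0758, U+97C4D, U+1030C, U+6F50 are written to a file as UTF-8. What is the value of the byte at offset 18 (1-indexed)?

1-indexed offset 18 is 0-indexed offset 17.
U+68342 → 4-byte form F1 A8 8D 82 at offsets 0–3.
U+0061 → 1-byte form 61 at offsets 4–4.
U+0758 → 2-byte form DD 98 at offsets 5–6.
U+97C4D → 4-byte form F2 97 B1 8D at offsets 7–10.
U+1030C → 4-byte form F0 90 8C 8C at offsets 11–14.
U+6F50 → 3-byte form E6 BD 90 at offsets 15–17.
Offset 17 falls in char 6's range; it's byte 3 of E6 BD 90 = 0x90.

0x90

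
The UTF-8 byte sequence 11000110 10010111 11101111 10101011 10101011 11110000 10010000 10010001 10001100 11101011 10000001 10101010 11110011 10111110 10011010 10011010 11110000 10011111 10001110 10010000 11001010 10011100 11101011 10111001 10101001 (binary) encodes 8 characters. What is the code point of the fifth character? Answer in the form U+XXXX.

U+FE69A

Offset 0: leading byte 0xC6 = 11000110 → 2-byte char #1 = C6 97.
Offset 2: leading byte 0xEF = 11101111 → 3-byte char #2 = EF AB AB.
Offset 5: leading byte 0xF0 = 11110000 → 4-byte char #3 = F0 90 91 8C.
Offset 9: leading byte 0xEB = 11101011 → 3-byte char #4 = EB 81 AA.
Offset 12: leading byte 0xF3 = 11110011 → 4-byte char #5 = F3 BE 9A 9A.
Leading byte 0xF3 = 11110011 matches 11110xxx → 4-byte sequence.
Byte 1: 0xF3 = 11110011, payload 011 (3 bits).
Byte 2: 0xBE = 10111110 (10xxxxxx ✓), payload 111110.
Byte 3: 0x9A = 10011010 (10xxxxxx ✓), payload 011010.
Byte 4: 0x9A = 10011010 (10xxxxxx ✓), payload 011010.
Concatenate: 011111110011010011010 = 0xFE69A (21 bits → U+FE69A).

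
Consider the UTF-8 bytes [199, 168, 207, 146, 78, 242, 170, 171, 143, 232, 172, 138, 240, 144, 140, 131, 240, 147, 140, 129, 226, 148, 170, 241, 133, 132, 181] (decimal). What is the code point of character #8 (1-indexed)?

U+252A

Offset 0: leading byte 0xC7 = 11000111 → 2-byte char #1 = C7 A8.
Offset 2: leading byte 0xCF = 11001111 → 2-byte char #2 = CF 92.
Offset 4: leading byte 0x4E = 01001110 → 1-byte char #3 = 4E.
Offset 5: leading byte 0xF2 = 11110010 → 4-byte char #4 = F2 AA AB 8F.
Offset 9: leading byte 0xE8 = 11101000 → 3-byte char #5 = E8 AC 8A.
Offset 12: leading byte 0xF0 = 11110000 → 4-byte char #6 = F0 90 8C 83.
Offset 16: leading byte 0xF0 = 11110000 → 4-byte char #7 = F0 93 8C 81.
Offset 20: leading byte 0xE2 = 11100010 → 3-byte char #8 = E2 94 AA.
Leading byte 0xE2 = 11100010 matches 1110xxxx → 3-byte sequence.
Byte 1: 0xE2 = 11100010, payload 0010 (4 bits).
Byte 2: 0x94 = 10010100 (10xxxxxx ✓), payload 010100.
Byte 3: 0xAA = 10101010 (10xxxxxx ✓), payload 101010.
Concatenate: 0010010100101010 = 0x252A (16 bits → U+252A).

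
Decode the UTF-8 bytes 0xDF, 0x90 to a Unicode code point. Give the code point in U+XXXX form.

Leading byte 0xDF = 11011111 matches 110xxxxx → 2-byte sequence.
Byte 1: 0xDF = 11011111, payload 11111 (5 bits).
Byte 2: 0x90 = 10010000 (10xxxxxx ✓), payload 010000.
Concatenate: 11111010000 = 0x7D0 (11 bits → U+07D0).

U+07D0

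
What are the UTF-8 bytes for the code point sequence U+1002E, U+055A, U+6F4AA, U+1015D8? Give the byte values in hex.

U+1002E: 4-byte form → F0 90 80 AE.
U+055A: 2-byte form → D5 9A.
U+6F4AA: 4-byte form → F1 AF 92 AA.
U+1015D8: 4-byte form → F4 81 97 98.
Concatenated (14 bytes): F0 90 80 AE D5 9A F1 AF 92 AA F4 81 97 98.

F0 90 80 AE D5 9A F1 AF 92 AA F4 81 97 98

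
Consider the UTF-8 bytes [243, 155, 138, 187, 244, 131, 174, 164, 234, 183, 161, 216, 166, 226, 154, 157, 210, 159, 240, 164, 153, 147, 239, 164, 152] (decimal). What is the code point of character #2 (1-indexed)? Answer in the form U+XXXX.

U+103BA4

Offset 0: leading byte 0xF3 = 11110011 → 4-byte char #1 = F3 9B 8A BB.
Offset 4: leading byte 0xF4 = 11110100 → 4-byte char #2 = F4 83 AE A4.
Leading byte 0xF4 = 11110100 matches 11110xxx → 4-byte sequence.
Byte 1: 0xF4 = 11110100, payload 100 (3 bits).
Byte 2: 0x83 = 10000011 (10xxxxxx ✓), payload 000011.
Byte 3: 0xAE = 10101110 (10xxxxxx ✓), payload 101110.
Byte 4: 0xA4 = 10100100 (10xxxxxx ✓), payload 100100.
Concatenate: 100000011101110100100 = 0x103BA4 (21 bits → U+103BA4).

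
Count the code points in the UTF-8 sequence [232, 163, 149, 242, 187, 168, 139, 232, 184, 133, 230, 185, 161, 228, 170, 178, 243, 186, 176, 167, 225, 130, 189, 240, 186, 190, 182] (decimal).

8

Byte at offset 0: 0xE8 = 11101000 → 3-byte char (#1). Advance 3.
Byte at offset 3: 0xF2 = 11110010 → 4-byte char (#2). Advance 4.
Byte at offset 7: 0xE8 = 11101000 → 3-byte char (#3). Advance 3.
Byte at offset 10: 0xE6 = 11100110 → 3-byte char (#4). Advance 3.
Byte at offset 13: 0xE4 = 11100100 → 3-byte char (#5). Advance 3.
Byte at offset 16: 0xF3 = 11110011 → 4-byte char (#6). Advance 4.
Byte at offset 20: 0xE1 = 11100001 → 3-byte char (#7). Advance 3.
Byte at offset 23: 0xF0 = 11110000 → 4-byte char (#8). Advance 4.
Reached end at offset 27 after 8 code points.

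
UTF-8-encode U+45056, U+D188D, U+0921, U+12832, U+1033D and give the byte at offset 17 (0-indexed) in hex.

U+45056 → 4-byte form F1 85 81 96 at offsets 0–3.
U+D188D → 4-byte form F3 91 A2 8D at offsets 4–7.
U+0921 → 3-byte form E0 A4 A1 at offsets 8–10.
U+12832 → 4-byte form F0 92 A0 B2 at offsets 11–14.
U+1033D → 4-byte form F0 90 8C BD at offsets 15–18.
Offset 17 falls in char 5's range; it's byte 3 of F0 90 8C BD = 0x8C.

0x8C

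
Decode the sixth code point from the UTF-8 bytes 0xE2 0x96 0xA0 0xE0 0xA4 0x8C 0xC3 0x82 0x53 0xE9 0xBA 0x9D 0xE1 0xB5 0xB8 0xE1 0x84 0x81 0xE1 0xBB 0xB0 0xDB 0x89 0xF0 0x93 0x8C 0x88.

Offset 0: leading byte 0xE2 = 11100010 → 3-byte char #1 = E2 96 A0.
Offset 3: leading byte 0xE0 = 11100000 → 3-byte char #2 = E0 A4 8C.
Offset 6: leading byte 0xC3 = 11000011 → 2-byte char #3 = C3 82.
Offset 8: leading byte 0x53 = 01010011 → 1-byte char #4 = 53.
Offset 9: leading byte 0xE9 = 11101001 → 3-byte char #5 = E9 BA 9D.
Offset 12: leading byte 0xE1 = 11100001 → 3-byte char #6 = E1 B5 B8.
Leading byte 0xE1 = 11100001 matches 1110xxxx → 3-byte sequence.
Byte 1: 0xE1 = 11100001, payload 0001 (4 bits).
Byte 2: 0xB5 = 10110101 (10xxxxxx ✓), payload 110101.
Byte 3: 0xB8 = 10111000 (10xxxxxx ✓), payload 111000.
Concatenate: 0001110101111000 = 0x1D78 (16 bits → U+1D78).

U+1D78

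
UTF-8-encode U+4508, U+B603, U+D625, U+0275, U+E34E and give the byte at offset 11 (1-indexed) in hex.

0xB5

1-indexed offset 11 is 0-indexed offset 10.
U+4508 → 3-byte form E4 94 88 at offsets 0–2.
U+B603 → 3-byte form EB 98 83 at offsets 3–5.
U+D625 → 3-byte form ED 98 A5 at offsets 6–8.
U+0275 → 2-byte form C9 B5 at offsets 9–10.
Offset 10 falls in char 4's range; it's byte 2 of C9 B5 = 0xB5.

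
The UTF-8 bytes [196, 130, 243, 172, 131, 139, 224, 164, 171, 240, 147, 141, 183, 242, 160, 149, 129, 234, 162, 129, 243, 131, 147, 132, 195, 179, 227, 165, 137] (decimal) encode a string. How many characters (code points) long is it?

9

Byte at offset 0: 0xC4 = 11000100 → 2-byte char (#1). Advance 2.
Byte at offset 2: 0xF3 = 11110011 → 4-byte char (#2). Advance 4.
Byte at offset 6: 0xE0 = 11100000 → 3-byte char (#3). Advance 3.
Byte at offset 9: 0xF0 = 11110000 → 4-byte char (#4). Advance 4.
Byte at offset 13: 0xF2 = 11110010 → 4-byte char (#5). Advance 4.
Byte at offset 17: 0xEA = 11101010 → 3-byte char (#6). Advance 3.
Byte at offset 20: 0xF3 = 11110011 → 4-byte char (#7). Advance 4.
Byte at offset 24: 0xC3 = 11000011 → 2-byte char (#8). Advance 2.
Byte at offset 26: 0xE3 = 11100011 → 3-byte char (#9). Advance 3.
Reached end at offset 29 after 9 code points.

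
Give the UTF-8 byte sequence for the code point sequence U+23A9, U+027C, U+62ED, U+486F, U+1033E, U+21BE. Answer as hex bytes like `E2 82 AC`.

U+23A9: 3-byte form → E2 8E A9.
U+027C: 2-byte form → C9 BC.
U+62ED: 3-byte form → E6 8B AD.
U+486F: 3-byte form → E4 A1 AF.
U+1033E: 4-byte form → F0 90 8C BE.
U+21BE: 3-byte form → E2 86 BE.
Concatenated (18 bytes): E2 8E A9 C9 BC E6 8B AD E4 A1 AF F0 90 8C BE E2 86 BE.

E2 8E A9 C9 BC E6 8B AD E4 A1 AF F0 90 8C BE E2 86 BE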